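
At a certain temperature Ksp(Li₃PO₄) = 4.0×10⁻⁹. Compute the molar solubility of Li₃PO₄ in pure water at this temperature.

3.5×10⁻³ M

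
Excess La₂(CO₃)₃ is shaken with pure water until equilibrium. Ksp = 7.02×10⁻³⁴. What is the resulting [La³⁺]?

La₂(CO₃)₃(s) ⇌ 2 La³⁺(aq) + 3 CO₃²⁻(aq)
If s mol/L of La₂(CO₃)₃ dissolves, [La³⁺] = 2s and [CO₃²⁻] = 3s.
Ksp = [La³⁺]^2[CO₃²⁻]^3 = (2s)^2 · (3s)^3 = 108s^5 = 7.02×10⁻³⁴
s = 9.17×10⁻⁸ mol/L
[La³⁺] = 2s = 1.83×10⁻⁷ mol/L

1.83×10⁻⁷ M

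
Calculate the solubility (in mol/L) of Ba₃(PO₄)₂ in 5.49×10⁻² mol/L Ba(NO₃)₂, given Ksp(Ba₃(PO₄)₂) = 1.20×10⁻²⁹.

Ba₃(PO₄)₂(s) ⇌ 3 Ba²⁺(aq) + 2 PO₄³⁻(aq)
The solution already contains Ba²⁺ at 5.49×10⁻² mol/L. Let s be the molar solubility of Ba₃(PO₄)₂.
[Ba²⁺] ≈ 5.49×10⁻² mol/L (common ion dominates); [PO₄³⁻] = 2s.
Ksp = [Ba²⁺]^3[PO₄³⁻]^2 = (5.49×10⁻²)^3(2s)^2
(2s)^2 = 1.20×10⁻²⁹ / (5.49×10⁻²)^3 = 7.25×10⁻²⁶
s = 1.35×10⁻¹³ mol/L

1.35×10⁻¹³ M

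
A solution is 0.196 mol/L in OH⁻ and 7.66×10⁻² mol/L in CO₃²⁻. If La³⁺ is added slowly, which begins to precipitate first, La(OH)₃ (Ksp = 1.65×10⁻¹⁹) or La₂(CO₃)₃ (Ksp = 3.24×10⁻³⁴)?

Precipitation begins when Q = Ksp.
For La(OH)₃: [La³⁺] = (Ksp/[OH⁻]^3) = 2.19×10⁻¹⁷ mol/L
For La₂(CO₃)₃: [La³⁺] = (Ksp/[CO₃²⁻]^3)^(1/2) = 8.49×10⁻¹⁶ mol/L
Since La(OH)₃ needs less La³⁺ to reach saturation, it precipitates first.

La(OH)₃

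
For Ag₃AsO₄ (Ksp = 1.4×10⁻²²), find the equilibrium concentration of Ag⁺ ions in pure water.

Ag₃AsO₄(s) ⇌ 3 Ag⁺(aq) + AsO₄³⁻(aq)
With molar solubility s: [Ag⁺] = 3s, [AsO₄³⁻] = s.
Ksp = [Ag⁺]^3[AsO₄³⁻] = (3s)^3 · s = 27s^4 = 1.4×10⁻²²
s = 1.5×10⁻⁶ M
[Ag⁺] = 3s = 4.5×10⁻⁶ M

4.5×10⁻⁶ M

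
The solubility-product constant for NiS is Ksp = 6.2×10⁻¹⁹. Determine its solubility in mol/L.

7.9×10⁻¹⁰ M

NiS(s) ⇌ Ni²⁺(aq) + S²⁻(aq)
Call the molar solubility s, so that [Ni²⁺] = s and [S²⁻] = s.
Ksp = [Ni²⁺][S²⁻] = s · s = s^2
s^2 = 6.2×10⁻¹⁹
Taking the 2nd root, s = 7.9×10⁻¹⁰ mol L⁻¹.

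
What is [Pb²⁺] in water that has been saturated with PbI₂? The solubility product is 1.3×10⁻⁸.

PbI₂(s) ⇌ Pb²⁺(aq) + 2 I⁻(aq)
Call the molar solubility s, so that [Pb²⁺] = s and [I⁻] = 2s.
Ksp = [Pb²⁺][I⁻]^2 = s · (2s)^2 = 4s^3 = 1.3×10⁻⁸
s = 1.5×10⁻³ mol L⁻¹
[Pb²⁺] = s = 1.5×10⁻³ mol L⁻¹

1.5×10⁻³ M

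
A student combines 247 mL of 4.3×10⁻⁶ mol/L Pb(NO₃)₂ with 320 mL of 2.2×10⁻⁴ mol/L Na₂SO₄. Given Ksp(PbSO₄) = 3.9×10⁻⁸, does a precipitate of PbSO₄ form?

No

The combined volume is 567 mL.
[Pb²⁺] = (4.3×10⁻⁶)(247)/567 = 1.9×10⁻⁶ mol/L
[SO₄²⁻] = (2.2×10⁻⁴)(320)/567 = 1.2×10⁻⁴ mol/L
Q = [Pb²⁺][SO₄²⁻] = 2.3×10⁻¹⁰
Q < Ksp (2.3×10⁻¹⁰ vs 3.9×10⁻⁸); the solution remains unsaturated and no precipitate forms.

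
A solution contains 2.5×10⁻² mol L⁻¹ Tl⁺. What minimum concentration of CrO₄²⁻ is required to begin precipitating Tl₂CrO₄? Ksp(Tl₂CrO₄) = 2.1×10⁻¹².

3.4×10⁻⁹ M

A salt starts to precipitate once the ion product Q reaches its Ksp.
Tl₂CrO₄(s) ⇌ 2 Tl⁺(aq) + CrO₄²⁻(aq)
Ksp = [Tl⁺]^2[CrO₄²⁻] = [CrO₄²⁻](2.5×10⁻²)^2
[CrO₄²⁻] = 2.1×10⁻¹² / (2.5×10⁻²)^2 = 3.4×10⁻⁹
[CrO₄²⁻] = 3.4×10⁻⁹ mol L⁻¹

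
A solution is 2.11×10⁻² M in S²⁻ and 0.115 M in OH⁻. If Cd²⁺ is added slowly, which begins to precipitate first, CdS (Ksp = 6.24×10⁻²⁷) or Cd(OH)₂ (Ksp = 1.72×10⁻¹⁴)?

CdS

The threshold for precipitation is Q = Ksp.
For CdS: [Cd²⁺] = (Ksp/[S²⁻]) = 2.96×10⁻²⁵ M
For Cd(OH)₂: [Cd²⁺] = (Ksp/[OH⁻]^2) = 1.30×10⁻¹² M
CdS requires the lower [Cd²⁺], so it precipitates first.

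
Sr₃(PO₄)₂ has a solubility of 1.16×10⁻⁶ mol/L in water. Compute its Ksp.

Sr₃(PO₄)₂(s) ⇌ 3 Sr²⁺(aq) + 2 PO₄³⁻(aq)
Let s be the molar solubility. Then [Sr²⁺] = 3s and [PO₄³⁻] = 2s.
Ksp = [Sr²⁺]^3[PO₄³⁻]^2 = (3s)^3 · (2s)^2 = 108s^5
Ksp = 108 × (1.16×10⁻⁶)^5 = 2.27×10⁻²⁸

Ksp = 2.27×10⁻²⁸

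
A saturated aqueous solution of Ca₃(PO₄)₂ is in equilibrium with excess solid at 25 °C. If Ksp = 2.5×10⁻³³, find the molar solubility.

1.2×10⁻⁷ M

Ca₃(PO₄)₂(s) ⇌ 3 Ca²⁺(aq) + 2 PO₄³⁻(aq)
Call the molar solubility s, so that [Ca²⁺] = 3s and [PO₄³⁻] = 2s.
Ksp = [Ca²⁺]^3[PO₄³⁻]^2 = (3s)^3 · (2s)^2 = 108s^5
108s^5 = 2.5×10⁻³³  ⇒  s^5 = 2.3×10⁻³⁵
s = 1.2×10⁻⁷ mol L⁻¹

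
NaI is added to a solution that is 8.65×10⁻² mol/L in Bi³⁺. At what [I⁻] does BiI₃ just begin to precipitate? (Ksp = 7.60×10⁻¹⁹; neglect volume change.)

2.06×10⁻⁶ M

Precipitation begins when Q = Ksp.
BiI₃(s) ⇌ Bi³⁺(aq) + 3 I⁻(aq)
Ksp = [Bi³⁺][I⁻]^3 = [I⁻]^3(8.65×10⁻²)
[I⁻]^3 = 7.60×10⁻¹⁹ / (8.65×10⁻²) = 8.79×10⁻¹⁸
[I⁻] = 2.06×10⁻⁶ mol/L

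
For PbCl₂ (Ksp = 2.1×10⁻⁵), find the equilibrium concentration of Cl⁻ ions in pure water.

3.5×10⁻² M

PbCl₂(s) ⇌ Pb²⁺(aq) + 2 Cl⁻(aq)
Let s be the molar solubility. Then [Pb²⁺] = s and [Cl⁻] = 2s.
Ksp = [Pb²⁺][Cl⁻]^2 = s · (2s)^2 = 4s^3 = 2.1×10⁻⁵
s = 1.7×10⁻² mol L⁻¹
[Cl⁻] = 2s = 3.5×10⁻² mol L⁻¹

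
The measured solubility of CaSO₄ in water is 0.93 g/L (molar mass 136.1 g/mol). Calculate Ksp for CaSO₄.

Ksp = 4.7×10⁻⁵

Convert to molarity: s = 0.93 / 136.1 = 6.833×10⁻³ mol/L
CaSO₄(s) ⇌ Ca²⁺(aq) + SO₄²⁻(aq)
For each mole of CaSO₄ that dissolves per liter, [Ca²⁺] = s and [SO₄²⁻] = s; let s denote this solubility.
Ksp = [Ca²⁺][SO₄²⁻] = s · s = s^2
Ksp = (6.833×10⁻³)^2 = 4.7×10⁻⁵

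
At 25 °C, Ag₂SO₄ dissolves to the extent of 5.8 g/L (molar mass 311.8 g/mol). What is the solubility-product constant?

s = (5.8 g L⁻¹)/(311.8 g mol⁻¹) = 1.860×10⁻² M
Ag₂SO₄(s) ⇌ 2 Ag⁺(aq) + SO₄²⁻(aq)
For each mole of Ag₂SO₄ that dissolves per liter, [Ag⁺] = 2s and [SO₄²⁻] = s; let s denote this solubility.
Ksp = [Ag⁺]^2[SO₄²⁻] = (2s)^2 · s = 4s^3
Ksp = 4 × (1.860×10⁻²)^3 = 2.6×10⁻⁵

Ksp = 2.6×10⁻⁵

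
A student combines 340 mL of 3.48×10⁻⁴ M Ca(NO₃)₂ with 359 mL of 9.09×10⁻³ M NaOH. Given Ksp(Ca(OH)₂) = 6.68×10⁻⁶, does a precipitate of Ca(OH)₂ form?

The combined volume is 699 mL.
[Ca²⁺] = (3.48×10⁻⁴)(340)/699 = 1.69×10⁻⁴ M
[OH⁻] = (9.09×10⁻³)(359)/699 = 4.67×10⁻³ M
Q = [Ca²⁺][OH⁻]^2 = 3.69×10⁻⁹
Q = 3.69×10⁻⁹ < Ksp = 6.68×10⁻⁶, so the solution is unsaturated and no precipitate forms.

No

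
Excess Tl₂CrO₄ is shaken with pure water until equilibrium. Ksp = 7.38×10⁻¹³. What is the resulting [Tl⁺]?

1.14×10⁻⁴ M

Tl₂CrO₄(s) ⇌ 2 Tl⁺(aq) + CrO₄²⁻(aq)
Let s be the molar solubility. Then [Tl⁺] = 2s and [CrO₄²⁻] = s.
Ksp = [Tl⁺]^2[CrO₄²⁻] = (2s)^2 · s = 4s^3 = 7.38×10⁻¹³
s = 5.69×10⁻⁵ mol L⁻¹
[Tl⁺] = 2s = 1.14×10⁻⁴ mol L⁻¹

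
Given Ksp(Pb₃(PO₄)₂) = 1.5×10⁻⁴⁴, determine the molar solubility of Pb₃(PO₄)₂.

6.7×10⁻¹⁰ M

Pb₃(PO₄)₂(s) ⇌ 3 Pb²⁺(aq) + 2 PO₄³⁻(aq)
If s mol/L of Pb₃(PO₄)₂ dissolves, [Pb²⁺] = 3s and [PO₄³⁻] = 2s.
Ksp = [Pb²⁺]^3[PO₄³⁻]^2 = (3s)^3 · (2s)^2 = 108s^5
108s^5 = 1.5×10⁻⁴⁴  ⇒  s^5 = 1.4×10⁻⁴⁶
Taking the 5th root, s = 6.7×10⁻¹⁰ mol L⁻¹.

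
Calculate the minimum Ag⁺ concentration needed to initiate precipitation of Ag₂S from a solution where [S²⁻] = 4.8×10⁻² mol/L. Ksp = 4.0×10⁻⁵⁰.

9.1×10⁻²⁵ M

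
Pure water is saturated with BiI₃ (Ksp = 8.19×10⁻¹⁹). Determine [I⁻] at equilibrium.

3.96×10⁻⁵ M

BiI₃(s) ⇌ Bi³⁺(aq) + 3 I⁻(aq)
With molar solubility s: [Bi³⁺] = s, [I⁻] = 3s.
Ksp = [Bi³⁺][I⁻]^3 = s · (3s)^3 = 27s^4 = 8.19×10⁻¹⁹
s = 1.32×10⁻⁵ M
[I⁻] = 3s = 3.96×10⁻⁵ M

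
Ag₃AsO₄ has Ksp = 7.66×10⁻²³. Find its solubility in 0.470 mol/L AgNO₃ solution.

Ag₃AsO₄(s) ⇌ 3 Ag⁺(aq) + AsO₄³⁻(aq)
The solution already contains Ag⁺ at 0.470 mol/L. Let s be the molar solubility of Ag₃AsO₄.
[Ag⁺] ≈ 0.470 mol/L (common ion dominates); [AsO₄³⁻] = s.
Ksp = [Ag⁺]^3[AsO₄³⁻] = (0.470)^3s
s = 7.66×10⁻²³ / (0.470)^3 = 7.38×10⁻²²
s = 7.38×10⁻²² mol/L

7.38×10⁻²² M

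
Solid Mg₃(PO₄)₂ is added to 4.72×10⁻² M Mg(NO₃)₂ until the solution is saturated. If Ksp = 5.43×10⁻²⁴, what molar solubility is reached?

1.14×10⁻¹⁰ M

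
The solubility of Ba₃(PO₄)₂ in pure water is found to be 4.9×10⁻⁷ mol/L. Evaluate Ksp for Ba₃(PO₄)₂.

Ksp = 3.1×10⁻³⁰

Ba₃(PO₄)₂(s) ⇌ 3 Ba²⁺(aq) + 2 PO₄³⁻(aq)
With molar solubility s: [Ba²⁺] = 3s, [PO₄³⁻] = 2s.
Ksp = [Ba²⁺]^3[PO₄³⁻]^2 = (3s)^3 · (2s)^2 = 108s^5
Ksp = 108 × (4.9×10⁻⁷)^5 = 3.1×10⁻³⁰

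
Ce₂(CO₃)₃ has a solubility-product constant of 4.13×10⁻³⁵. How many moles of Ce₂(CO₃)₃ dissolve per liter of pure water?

Ce₂(CO₃)₃(s) ⇌ 2 Ce³⁺(aq) + 3 CO₃²⁻(aq)
With molar solubility s: [Ce³⁺] = 2s, [CO₃²⁻] = 3s.
Ksp = [Ce³⁺]^2[CO₃²⁻]^3 = (2s)^2 · (3s)^3 = 108s^5
108s^5 = 4.13×10⁻³⁵  ⇒  s^5 = 3.82×10⁻³⁷
s = 5.21×10⁻⁸ mol L⁻¹

5.21×10⁻⁸ M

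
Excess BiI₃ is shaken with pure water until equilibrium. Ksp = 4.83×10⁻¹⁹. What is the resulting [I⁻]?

3.47×10⁻⁵ M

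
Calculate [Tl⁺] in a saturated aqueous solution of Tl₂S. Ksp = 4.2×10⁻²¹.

Tl₂S(s) ⇌ 2 Tl⁺(aq) + S²⁻(aq)
If s mol/L of Tl₂S dissolves, [Tl⁺] = 2s and [S²⁻] = s.
Ksp = [Tl⁺]^2[S²⁻] = (2s)^2 · s = 4s^3 = 4.2×10⁻²¹
s = 1.0×10⁻⁷ mol/L
[Tl⁺] = 2s = 2.0×10⁻⁷ mol/L

2.0×10⁻⁷ M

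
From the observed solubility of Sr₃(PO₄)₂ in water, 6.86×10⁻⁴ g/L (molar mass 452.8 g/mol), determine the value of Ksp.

Ksp = 8.62×10⁻²⁸

Convert to molarity: s = 6.86×10⁻⁴ / 452.8 = 1.5150×10⁻⁶ mol/L
Sr₃(PO₄)₂(s) ⇌ 3 Sr²⁺(aq) + 2 PO₄³⁻(aq)
With molar solubility s: [Sr²⁺] = 3s, [PO₄³⁻] = 2s.
Ksp = [Sr²⁺]^3[PO₄³⁻]^2 = (3s)^3 · (2s)^2 = 108s^5
Ksp = 108 × (1.5150×10⁻⁶)^5 = 8.62×10⁻²⁸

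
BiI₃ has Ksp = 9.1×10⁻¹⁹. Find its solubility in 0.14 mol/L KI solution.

3.3×10⁻¹⁶ M

BiI₃(s) ⇌ Bi³⁺(aq) + 3 I⁻(aq)
I⁻ is already present at 0.14 mol/L. If s mol/L of BiI₃ dissolves, [Bi³⁺] = s while [I⁻] ≈ 0.14 mol/L.
Ksp = [Bi³⁺][I⁻]^3 = s(0.14)^3
s = 9.1×10⁻¹⁹ / (0.14)^3 = 3.3×10⁻¹⁶
s = 3.3×10⁻¹⁶ mol/L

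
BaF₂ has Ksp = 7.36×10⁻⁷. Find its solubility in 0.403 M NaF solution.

BaF₂(s) ⇌ Ba²⁺(aq) + 2 F⁻(aq)
Let s be the solubility of BaF₂ here. The common ion gives [F⁻] ≈ 0.403 M, and [Ba²⁺] = s.
Ksp = [Ba²⁺][F⁻]^2 = s(0.403)^2
s = 7.36×10⁻⁷ / (0.403)^2 = 4.53×10⁻⁶
s = 4.53×10⁻⁶ M

4.53×10⁻⁶ M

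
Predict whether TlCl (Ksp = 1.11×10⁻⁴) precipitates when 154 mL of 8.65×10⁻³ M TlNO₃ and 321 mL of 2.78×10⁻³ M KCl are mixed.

No

Total volume after mixing = 154 + 321 = 475 mL.
[Tl⁺] = (8.65×10⁻³)(154)/475 = 2.80×10⁻³ M
[Cl⁻] = (2.78×10⁻³)(321)/475 = 1.88×10⁻³ M
Q = [Tl⁺][Cl⁻] = 5.27×10⁻⁶
Q < Ksp (5.27×10⁻⁶ vs 1.11×10⁻⁴); the solution remains unsaturated and no precipitate forms.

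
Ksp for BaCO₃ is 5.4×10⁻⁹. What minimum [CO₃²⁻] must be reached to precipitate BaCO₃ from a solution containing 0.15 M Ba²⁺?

3.6×10⁻⁸ M

Each salt precipitates once Q = Ksp for that salt.
BaCO₃(s) ⇌ Ba²⁺(aq) + CO₃²⁻(aq)
Ksp = [Ba²⁺][CO₃²⁻] = [CO₃²⁻](0.15)
[CO₃²⁻] = 5.4×10⁻⁹ / (0.15) = 3.6×10⁻⁸
[CO₃²⁻] = 3.6×10⁻⁸ M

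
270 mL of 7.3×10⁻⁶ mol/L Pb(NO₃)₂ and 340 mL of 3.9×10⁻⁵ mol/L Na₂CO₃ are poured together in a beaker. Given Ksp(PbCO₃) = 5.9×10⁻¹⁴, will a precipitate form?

After mixing, V = 270 mL + 340 mL = 610 mL.
[Pb²⁺] = (7.3×10⁻⁶)(270)/610 = 3.2×10⁻⁶ mol/L
[CO₃²⁻] = (3.9×10⁻⁵)(340)/610 = 2.2×10⁻⁵ mol/L
Q = [Pb²⁺][CO₃²⁻] = 7.0×10⁻¹¹
Q = 7.0×10⁻¹¹ > Ksp = 5.9×10⁻¹⁴, so the solution is supersaturated and PbCO₃ precipitates.

Yes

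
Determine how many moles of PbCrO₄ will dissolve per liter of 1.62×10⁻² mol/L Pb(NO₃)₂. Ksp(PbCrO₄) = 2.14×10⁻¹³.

PbCrO₄(s) ⇌ Pb²⁺(aq) + CrO₄²⁻(aq)
With Pb²⁺ already at 1.62×10⁻² mol/L and s small, take [Pb²⁺] ≈ 1.62×10⁻² mol/L and [CrO₄²⁻] = s.
Ksp = [Pb²⁺][CrO₄²⁻] = (1.62×10⁻²)s
s = 2.14×10⁻¹³ / (1.62×10⁻²) = 1.32×10⁻¹¹
s = 1.32×10⁻¹¹ mol/L

1.32×10⁻¹¹ M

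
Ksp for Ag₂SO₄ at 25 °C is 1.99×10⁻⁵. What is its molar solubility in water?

1.71×10⁻² M

Ag₂SO₄(s) ⇌ 2 Ag⁺(aq) + SO₄²⁻(aq)
Let s be the molar solubility. Then [Ag⁺] = 2s and [SO₄²⁻] = s.
Ksp = [Ag⁺]^2[SO₄²⁻] = (2s)^2 · s = 4s^3
4s^3 = 1.99×10⁻⁵  ⇒  s^3 = 4.98×10⁻⁶
Taking the 3rd root, s = 1.71×10⁻² mol L⁻¹.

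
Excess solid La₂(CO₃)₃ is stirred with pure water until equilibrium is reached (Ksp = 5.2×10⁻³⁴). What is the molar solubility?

La₂(CO₃)₃(s) ⇌ 2 La³⁺(aq) + 3 CO₃²⁻(aq)
If s mol/L of La₂(CO₃)₃ dissolves, [La³⁺] = 2s and [CO₃²⁻] = 3s.
Ksp = [La³⁺]^2[CO₃²⁻]^3 = (2s)^2 · (3s)^3 = 108s^5
108s^5 = 5.2×10⁻³⁴  ⇒  s^5 = 4.8×10⁻³⁶
s = (4.8×10⁻³⁶)^(1/5) = 8.6×10⁻⁸ mol/L

8.6×10⁻⁸ M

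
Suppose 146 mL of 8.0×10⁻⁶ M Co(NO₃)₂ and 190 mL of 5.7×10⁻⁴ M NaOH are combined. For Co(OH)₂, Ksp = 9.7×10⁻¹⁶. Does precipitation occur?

After mixing, V = 146 mL + 190 mL = 336 mL.
[Co²⁺] = (8.0×10⁻⁶)(146)/336 = 3.5×10⁻⁶ M
[OH⁻] = (5.7×10⁻⁴)(190)/336 = 3.2×10⁻⁴ M
Q = [Co²⁺][OH⁻]^2 = 3.6×10⁻¹³
Since Q (3.6×10⁻¹³) exceeds Ksp (9.7×10⁻¹⁶), Co(OH)₂ will precipitate.

Yes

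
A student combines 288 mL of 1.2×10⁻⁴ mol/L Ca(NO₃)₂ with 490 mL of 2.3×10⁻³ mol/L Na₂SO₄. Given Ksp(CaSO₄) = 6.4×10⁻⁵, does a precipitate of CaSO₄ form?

The combined volume is 778 mL.
[Ca²⁺] = (1.2×10⁻⁴)(288)/778 = 4.4×10⁻⁵ mol/L
[SO₄²⁻] = (2.3×10⁻³)(490)/778 = 1.4×10⁻³ mol/L
Q = [Ca²⁺][SO₄²⁻] = 6.4×10⁻⁸
Q < Ksp (6.4×10⁻⁸ vs 6.4×10⁻⁵); the solution remains unsaturated and no precipitate forms.

No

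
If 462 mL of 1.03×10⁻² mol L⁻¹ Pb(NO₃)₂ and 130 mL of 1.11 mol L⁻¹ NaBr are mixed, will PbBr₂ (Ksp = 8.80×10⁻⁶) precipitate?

After mixing, V = 462 mL + 130 mL = 592 mL.
[Pb²⁺] = (1.03×10⁻²)(462)/592 = 8.04×10⁻³ mol L⁻¹
[Br⁻] = (1.11)(130)/592 = 0.244 mol L⁻¹
Q = [Pb²⁺][Br⁻]^2 = 4.78×10⁻⁴
Since Q (4.78×10⁻⁴) exceeds Ksp (8.80×10⁻⁶), PbBr₂ will precipitate.

Yes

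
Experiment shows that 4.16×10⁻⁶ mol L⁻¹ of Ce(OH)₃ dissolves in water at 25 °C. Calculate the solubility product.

Ksp = 8.09×10⁻²¹

Ce(OH)₃(s) ⇌ Ce³⁺(aq) + 3 OH⁻(aq)
Call the molar solubility s, so that [Ce³⁺] = s and [OH⁻] = 3s.
Ksp = [Ce³⁺][OH⁻]^3 = s · (3s)^3 = 27s^4
Ksp = 27 × (4.16×10⁻⁶)^4 = 8.09×10⁻²¹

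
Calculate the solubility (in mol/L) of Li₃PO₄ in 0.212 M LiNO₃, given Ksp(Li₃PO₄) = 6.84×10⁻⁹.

Li₃PO₄(s) ⇌ 3 Li⁺(aq) + PO₄³⁻(aq)
Let s be the solubility of Li₃PO₄ here. The common ion gives [Li⁺] ≈ 0.212 M, and [PO₄³⁻] = s.
Ksp = [Li⁺]^3[PO₄³⁻] = (0.212)^3s
s = 6.84×10⁻⁹ / (0.212)^3 = 7.18×10⁻⁷
s = 7.18×10⁻⁷ M

7.18×10⁻⁷ M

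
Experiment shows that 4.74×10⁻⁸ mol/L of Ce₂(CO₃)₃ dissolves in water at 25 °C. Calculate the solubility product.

Ce₂(CO₃)₃(s) ⇌ 2 Ce³⁺(aq) + 3 CO₃²⁻(aq)
For each mole of Ce₂(CO₃)₃ that dissolves per liter, [Ce³⁺] = 2s and [CO₃²⁻] = 3s; let s denote this solubility.
Ksp = [Ce³⁺]^2[CO₃²⁻]^3 = (2s)^2 · (3s)^3 = 108s^5
Ksp = 108 × (4.74×10⁻⁸)^5 = 2.58×10⁻³⁵

Ksp = 2.58×10⁻³⁵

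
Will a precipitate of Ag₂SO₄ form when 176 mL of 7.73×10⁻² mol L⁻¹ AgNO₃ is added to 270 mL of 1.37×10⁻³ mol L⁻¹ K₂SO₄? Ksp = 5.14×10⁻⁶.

No

Total volume after mixing = 176 + 270 = 446 mL.
[Ag⁺] = (7.73×10⁻²)(176)/446 = 3.05×10⁻² mol L⁻¹
[SO₄²⁻] = (1.37×10⁻³)(270)/446 = 8.29×10⁻⁴ mol L⁻¹
Q = [Ag⁺]^2[SO₄²⁻] = 7.72×10⁻⁷
Q < Ksp (7.72×10⁻⁷ vs 5.14×10⁻⁶); the solution remains unsaturated and no precipitate forms.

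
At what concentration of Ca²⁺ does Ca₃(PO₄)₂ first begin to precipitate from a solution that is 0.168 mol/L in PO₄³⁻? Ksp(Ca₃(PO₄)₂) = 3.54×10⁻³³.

Each salt precipitates once Q = Ksp for that salt.
Ca₃(PO₄)₂(s) ⇌ 3 Ca²⁺(aq) + 2 PO₄³⁻(aq)
Ksp = [Ca²⁺]^3[PO₄³⁻]^2 = [Ca²⁺]^3(0.168)^2
[Ca²⁺]^3 = 3.54×10⁻³³ / (0.168)^2 = 1.25×10⁻³¹
[Ca²⁺] = 5.01×10⁻¹¹ mol/L

5.01×10⁻¹¹ M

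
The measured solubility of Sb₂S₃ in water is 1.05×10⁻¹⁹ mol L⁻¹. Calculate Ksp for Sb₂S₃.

Ksp = 1.38×10⁻⁹³

Sb₂S₃(s) ⇌ 2 Sb³⁺(aq) + 3 S²⁻(aq)
With molar solubility s: [Sb³⁺] = 2s, [S²⁻] = 3s.
Ksp = [Sb³⁺]^2[S²⁻]^3 = (2s)^2 · (3s)^3 = 108s^5
Ksp = 108 × (1.05×10⁻¹⁹)^5 = 1.38×10⁻⁹³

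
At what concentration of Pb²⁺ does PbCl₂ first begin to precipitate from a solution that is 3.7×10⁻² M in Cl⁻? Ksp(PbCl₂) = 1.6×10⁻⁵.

1.2×10⁻² M

The threshold for precipitation is Q = Ksp.
PbCl₂(s) ⇌ Pb²⁺(aq) + 2 Cl⁻(aq)
Ksp = [Pb²⁺][Cl⁻]^2 = [Pb²⁺](3.7×10⁻²)^2
[Pb²⁺] = 1.6×10⁻⁵ / (3.7×10⁻²)^2 = 1.2×10⁻²
[Pb²⁺] = 1.2×10⁻² M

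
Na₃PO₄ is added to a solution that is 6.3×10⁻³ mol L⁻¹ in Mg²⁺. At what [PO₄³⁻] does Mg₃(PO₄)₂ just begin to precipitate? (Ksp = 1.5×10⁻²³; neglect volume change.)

7.7×10⁻⁹ M

Each salt precipitates once Q = Ksp for that salt.
Mg₃(PO₄)₂(s) ⇌ 3 Mg²⁺(aq) + 2 PO₄³⁻(aq)
Ksp = [Mg²⁺]^3[PO₄³⁻]^2 = [PO₄³⁻]^2(6.3×10⁻³)^3
[PO₄³⁻]^2 = 1.5×10⁻²³ / (6.3×10⁻³)^3 = 6.0×10⁻¹⁷
[PO₄³⁻] = 7.7×10⁻⁹ mol L⁻¹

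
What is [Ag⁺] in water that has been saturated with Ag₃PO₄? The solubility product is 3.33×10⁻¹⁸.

5.62×10⁻⁵ M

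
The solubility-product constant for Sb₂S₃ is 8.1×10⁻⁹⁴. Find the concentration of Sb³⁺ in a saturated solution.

1.9×10⁻¹⁹ M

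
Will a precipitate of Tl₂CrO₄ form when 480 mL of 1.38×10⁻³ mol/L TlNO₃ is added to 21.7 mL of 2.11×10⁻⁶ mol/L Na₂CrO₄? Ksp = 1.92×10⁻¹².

No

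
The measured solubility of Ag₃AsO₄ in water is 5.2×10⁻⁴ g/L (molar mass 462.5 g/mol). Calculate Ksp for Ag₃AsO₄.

Ksp = 4.3×10⁻²³

s = (5.2×10⁻⁴ g L⁻¹)/(462.5 g mol⁻¹) = 1.124×10⁻⁶ M
Ag₃AsO₄(s) ⇌ 3 Ag⁺(aq) + AsO₄³⁻(aq)
If s mol/L of Ag₃AsO₄ dissolves, [Ag⁺] = 3s and [AsO₄³⁻] = s.
Ksp = [Ag⁺]^3[AsO₄³⁻] = (3s)^3 · s = 27s^4
Ksp = 27 × (1.124×10⁻⁶)^4 = 4.3×10⁻²³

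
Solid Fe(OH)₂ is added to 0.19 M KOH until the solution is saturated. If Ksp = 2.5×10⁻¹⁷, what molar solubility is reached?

6.9×10⁻¹⁶ M

Fe(OH)₂(s) ⇌ Fe²⁺(aq) + 2 OH⁻(aq)
Let s be the solubility of Fe(OH)₂ here. The common ion gives [OH⁻] ≈ 0.19 M, and [Fe²⁺] = s.
Ksp = [Fe²⁺][OH⁻]^2 = s(0.19)^2
s = 2.5×10⁻¹⁷ / (0.19)^2 = 6.9×10⁻¹⁶
s = 6.9×10⁻¹⁶ M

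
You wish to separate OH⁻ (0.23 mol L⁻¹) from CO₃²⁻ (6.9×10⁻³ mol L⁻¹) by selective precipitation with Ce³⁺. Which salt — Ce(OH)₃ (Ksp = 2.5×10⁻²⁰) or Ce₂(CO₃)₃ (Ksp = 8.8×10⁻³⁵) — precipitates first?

Ce(OH)₃

Each salt precipitates once Q = Ksp for that salt.
For Ce(OH)₃: [Ce³⁺] = (Ksp/[OH⁻]^3) = 2.1×10⁻¹⁸ mol L⁻¹
For Ce₂(CO₃)₃: [Ce³⁺] = (Ksp/[CO₃²⁻]^3)^(1/2) = 1.6×10⁻¹⁴ mol L⁻¹
The smaller threshold [Ce³⁺] is reached first, so Ce(OH)₃ precipitates first.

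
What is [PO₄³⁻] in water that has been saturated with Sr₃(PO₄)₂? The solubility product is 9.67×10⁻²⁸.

3.10×10⁻⁶ M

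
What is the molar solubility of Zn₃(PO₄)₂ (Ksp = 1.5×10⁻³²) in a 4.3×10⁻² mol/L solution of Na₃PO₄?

Zn₃(PO₄)₂(s) ⇌ 3 Zn²⁺(aq) + 2 PO₄³⁻(aq)
The solution already contains PO₄³⁻ at 4.3×10⁻² mol/L. Let s be the molar solubility of Zn₃(PO₄)₂.
[PO₄³⁻] ≈ 4.3×10⁻² mol/L (common ion dominates); [Zn²⁺] = 3s.
Ksp = [Zn²⁺]^3[PO₄³⁻]^2 = (3s)^3(4.3×10⁻²)^2
(3s)^3 = 1.5×10⁻³² / (4.3×10⁻²)^2 = 8.1×10⁻³⁰
s = 6.7×10⁻¹¹ mol/L

6.7×10⁻¹¹ M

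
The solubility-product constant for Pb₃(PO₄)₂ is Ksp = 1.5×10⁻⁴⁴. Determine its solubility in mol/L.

Pb₃(PO₄)₂(s) ⇌ 3 Pb²⁺(aq) + 2 PO₄³⁻(aq)
For each mole of Pb₃(PO₄)₂ that dissolves per liter, [Pb²⁺] = 3s and [PO₄³⁻] = 2s; let s denote this solubility.
Ksp = [Pb²⁺]^3[PO₄³⁻]^2 = (3s)^3 · (2s)^2 = 108s^5
108s^5 = 1.5×10⁻⁴⁴  ⇒  s^5 = 1.4×10⁻⁴⁶
Taking the 5th root, s = 6.7×10⁻¹⁰ M.

6.7×10⁻¹⁰ M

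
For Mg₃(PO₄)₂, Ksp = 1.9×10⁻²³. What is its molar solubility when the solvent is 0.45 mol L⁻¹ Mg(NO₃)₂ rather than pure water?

Mg₃(PO₄)₂(s) ⇌ 3 Mg²⁺(aq) + 2 PO₄³⁻(aq)
Mg²⁺ is already present at 0.45 mol L⁻¹. If s mol/L of Mg₃(PO₄)₂ dissolves, [PO₄³⁻] = 2s while [Mg²⁺] ≈ 0.45 mol L⁻¹.
Ksp = [Mg²⁺]^3[PO₄³⁻]^2 = (0.45)^3(2s)^2
(2s)^2 = 1.9×10⁻²³ / (0.45)^3 = 2.1×10⁻²²
s = 7.2×10⁻¹² mol L⁻¹

7.2×10⁻¹² M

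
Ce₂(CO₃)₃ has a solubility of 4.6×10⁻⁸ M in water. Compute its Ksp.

Ksp = 2.2×10⁻³⁵

Ce₂(CO₃)₃(s) ⇌ 2 Ce³⁺(aq) + 3 CO₃²⁻(aq)
Call the molar solubility s, so that [Ce³⁺] = 2s and [CO₃²⁻] = 3s.
Ksp = [Ce³⁺]^2[CO₃²⁻]^3 = (2s)^2 · (3s)^3 = 108s^5
Ksp = 108 × (4.6×10⁻⁸)^5 = 2.2×10⁻³⁵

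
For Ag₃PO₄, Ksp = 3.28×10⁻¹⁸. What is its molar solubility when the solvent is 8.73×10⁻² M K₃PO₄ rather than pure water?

Ag₃PO₄(s) ⇌ 3 Ag⁺(aq) + PO₄³⁻(aq)
The solution already contains PO₄³⁻ at 8.73×10⁻² M. Let s be the molar solubility of Ag₃PO₄.
[PO₄³⁻] ≈ 8.73×10⁻² M (common ion dominates); [Ag⁺] = 3s.
Ksp = [Ag⁺]^3[PO₄³⁻] = (3s)^3(8.73×10⁻²)
(3s)^3 = 3.28×10⁻¹⁸ / (8.73×10⁻²) = 3.76×10⁻¹⁷
s = 1.12×10⁻⁶ M

1.12×10⁻⁶ M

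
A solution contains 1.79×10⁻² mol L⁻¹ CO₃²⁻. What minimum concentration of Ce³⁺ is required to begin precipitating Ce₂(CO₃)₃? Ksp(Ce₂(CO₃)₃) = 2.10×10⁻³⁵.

1.91×10⁻¹⁵ M

Each salt precipitates once Q = Ksp for that salt.
Ce₂(CO₃)₃(s) ⇌ 2 Ce³⁺(aq) + 3 CO₃²⁻(aq)
Ksp = [Ce³⁺]^2[CO₃²⁻]^3 = [Ce³⁺]^2(1.79×10⁻²)^3
[Ce³⁺]^2 = 2.10×10⁻³⁵ / (1.79×10⁻²)^3 = 3.66×10⁻³⁰
[Ce³⁺] = 1.91×10⁻¹⁵ mol L⁻¹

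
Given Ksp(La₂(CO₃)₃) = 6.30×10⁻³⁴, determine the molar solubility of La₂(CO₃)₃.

La₂(CO₃)₃(s) ⇌ 2 La³⁺(aq) + 3 CO₃²⁻(aq)
Let s be the molar solubility. Then [La³⁺] = 2s and [CO₃²⁻] = 3s.
Ksp = [La³⁺]^2[CO₃²⁻]^3 = (2s)^2 · (3s)^3 = 108s^5
108s^5 = 6.30×10⁻³⁴  ⇒  s^5 = 5.83×10⁻³⁶
s = 8.98×10⁻⁸ mol L⁻¹

8.98×10⁻⁸ M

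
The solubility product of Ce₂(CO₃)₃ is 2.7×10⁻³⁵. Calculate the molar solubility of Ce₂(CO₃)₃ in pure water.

Ce₂(CO₃)₃(s) ⇌ 2 Ce³⁺(aq) + 3 CO₃²⁻(aq)
Call the molar solubility s, so that [Ce³⁺] = 2s and [CO₃²⁻] = 3s.
Ksp = [Ce³⁺]^2[CO₃²⁻]^3 = (2s)^2 · (3s)^3 = 108s^5
108s^5 = 2.7×10⁻³⁵  ⇒  s^5 = 2.5×10⁻³⁷
Taking the 5th root, s = 4.8×10⁻⁸ mol/L.

4.8×10⁻⁸ M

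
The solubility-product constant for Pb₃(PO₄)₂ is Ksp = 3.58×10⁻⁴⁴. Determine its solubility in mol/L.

Pb₃(PO₄)₂(s) ⇌ 3 Pb²⁺(aq) + 2 PO₄³⁻(aq)
With molar solubility s: [Pb²⁺] = 3s, [PO₄³⁻] = 2s.
Ksp = [Pb²⁺]^3[PO₄³⁻]^2 = (3s)^3 · (2s)^2 = 108s^5
108s^5 = 3.58×10⁻⁴⁴  ⇒  s^5 = 3.31×10⁻⁴⁶
Taking the 5th root, s = 8.02×10⁻¹⁰ M.

8.02×10⁻¹⁰ M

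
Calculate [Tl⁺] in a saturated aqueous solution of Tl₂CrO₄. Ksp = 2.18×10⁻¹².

1.63×10⁻⁴ M

Tl₂CrO₄(s) ⇌ 2 Tl⁺(aq) + CrO₄²⁻(aq)
For each mole of Tl₂CrO₄ that dissolves per liter, [Tl⁺] = 2s and [CrO₄²⁻] = s; let s denote this solubility.
Ksp = [Tl⁺]^2[CrO₄²⁻] = (2s)^2 · s = 4s^3 = 2.18×10⁻¹²
s = 8.17×10⁻⁵ mol/L
[Tl⁺] = 2s = 1.63×10⁻⁴ mol/L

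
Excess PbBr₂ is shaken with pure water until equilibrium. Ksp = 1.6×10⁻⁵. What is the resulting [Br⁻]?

3.2×10⁻² M

PbBr₂(s) ⇌ Pb²⁺(aq) + 2 Br⁻(aq)
Call the molar solubility s, so that [Pb²⁺] = s and [Br⁻] = 2s.
Ksp = [Pb²⁺][Br⁻]^2 = s · (2s)^2 = 4s^3 = 1.6×10⁻⁵
s = 1.6×10⁻² mol L⁻¹
[Br⁻] = 2s = 3.2×10⁻² mol L⁻¹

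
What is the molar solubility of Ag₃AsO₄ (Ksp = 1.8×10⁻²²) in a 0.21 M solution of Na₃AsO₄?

Ag₃AsO₄(s) ⇌ 3 Ag⁺(aq) + AsO₄³⁻(aq)
The solution already contains AsO₄³⁻ at 0.21 M. Let s be the molar solubility of Ag₃AsO₄.
[AsO₄³⁻] ≈ 0.21 M (common ion dominates); [Ag⁺] = 3s.
Ksp = [Ag⁺]^3[AsO₄³⁻] = (3s)^3(0.21)
(3s)^3 = 1.8×10⁻²² / (0.21) = 8.6×10⁻²²
s = 3.2×10⁻⁸ M

3.2×10⁻⁸ M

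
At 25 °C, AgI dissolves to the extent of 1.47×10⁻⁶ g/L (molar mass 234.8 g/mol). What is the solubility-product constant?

Ksp = 3.92×10⁻¹⁷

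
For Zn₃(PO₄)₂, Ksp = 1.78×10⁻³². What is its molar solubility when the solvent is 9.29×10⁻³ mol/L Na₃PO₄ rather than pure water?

1.97×10⁻¹⁰ M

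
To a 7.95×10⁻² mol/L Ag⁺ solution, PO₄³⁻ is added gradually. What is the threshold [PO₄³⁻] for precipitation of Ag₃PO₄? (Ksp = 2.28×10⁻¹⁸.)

Each salt precipitates once Q = Ksp for that salt.
Ag₃PO₄(s) ⇌ 3 Ag⁺(aq) + PO₄³⁻(aq)
Ksp = [Ag⁺]^3[PO₄³⁻] = [PO₄³⁻](7.95×10⁻²)^3
[PO₄³⁻] = 2.28×10⁻¹⁸ / (7.95×10⁻²)^3 = 4.54×10⁻¹⁵
[PO₄³⁻] = 4.54×10⁻¹⁵ mol/L

4.54×10⁻¹⁵ M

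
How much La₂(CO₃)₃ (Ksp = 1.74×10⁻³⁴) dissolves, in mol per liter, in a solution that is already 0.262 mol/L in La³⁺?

4.54×10⁻¹² M

La₂(CO₃)₃(s) ⇌ 2 La³⁺(aq) + 3 CO₃²⁻(aq)
The solution already contains La³⁺ at 0.262 mol/L. Let s be the molar solubility of La₂(CO₃)₃.
[La³⁺] ≈ 0.262 mol/L (common ion dominates); [CO₃²⁻] = 3s.
Ksp = [La³⁺]^2[CO₃²⁻]^3 = (0.262)^2(3s)^3
(3s)^3 = 1.74×10⁻³⁴ / (0.262)^2 = 2.53×10⁻³³
s = 4.54×10⁻¹² mol/L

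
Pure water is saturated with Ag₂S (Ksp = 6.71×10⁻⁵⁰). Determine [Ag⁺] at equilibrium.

5.12×10⁻¹⁷ M

Ag₂S(s) ⇌ 2 Ag⁺(aq) + S²⁻(aq)
For each mole of Ag₂S that dissolves per liter, [Ag⁺] = 2s and [S²⁻] = s; let s denote this solubility.
Ksp = [Ag⁺]^2[S²⁻] = (2s)^2 · s = 4s^3 = 6.71×10⁻⁵⁰
s = 2.56×10⁻¹⁷ M
[Ag⁺] = 2s = 5.12×10⁻¹⁷ M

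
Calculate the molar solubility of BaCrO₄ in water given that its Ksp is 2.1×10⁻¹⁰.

1.4×10⁻⁵ M

BaCrO₄(s) ⇌ Ba²⁺(aq) + CrO₄²⁻(aq)
For each mole of BaCrO₄ that dissolves per liter, [Ba²⁺] = s and [CrO₄²⁻] = s; let s denote this solubility.
Ksp = [Ba²⁺][CrO₄²⁻] = s · s = s^2
s^2 = 2.1×10⁻¹⁰
s = 1.4×10⁻⁵ M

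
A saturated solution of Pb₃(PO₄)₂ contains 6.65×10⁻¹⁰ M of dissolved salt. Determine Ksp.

Ksp = 1.40×10⁻⁴⁴

Pb₃(PO₄)₂(s) ⇌ 3 Pb²⁺(aq) + 2 PO₄³⁻(aq)
If s mol/L of Pb₃(PO₄)₂ dissolves, [Pb²⁺] = 3s and [PO₄³⁻] = 2s.
Ksp = [Pb²⁺]^3[PO₄³⁻]^2 = (3s)^3 · (2s)^2 = 108s^5
Ksp = 108 × (6.65×10⁻¹⁰)^5 = 1.40×10⁻⁴⁴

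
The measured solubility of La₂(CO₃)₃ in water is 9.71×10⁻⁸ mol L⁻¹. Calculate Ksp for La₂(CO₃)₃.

La₂(CO₃)₃(s) ⇌ 2 La³⁺(aq) + 3 CO₃²⁻(aq)
Let s be the molar solubility. Then [La³⁺] = 2s and [CO₃²⁻] = 3s.
Ksp = [La³⁺]^2[CO₃²⁻]^3 = (2s)^2 · (3s)^3 = 108s^5
Ksp = 108 × (9.71×10⁻⁸)^5 = 9.32×10⁻³⁴

Ksp = 9.32×10⁻³⁴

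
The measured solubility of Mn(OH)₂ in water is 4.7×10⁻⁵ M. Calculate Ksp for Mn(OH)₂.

Ksp = 4.2×10⁻¹³

Mn(OH)₂(s) ⇌ Mn²⁺(aq) + 2 OH⁻(aq)
If s mol/L of Mn(OH)₂ dissolves, [Mn²⁺] = s and [OH⁻] = 2s.
Ksp = [Mn²⁺][OH⁻]^2 = s · (2s)^2 = 4s^3
Ksp = 4 × (4.7×10⁻⁵)^3 = 4.2×10⁻¹³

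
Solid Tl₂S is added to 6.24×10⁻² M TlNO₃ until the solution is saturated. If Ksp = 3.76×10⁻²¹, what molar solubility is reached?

Tl₂S(s) ⇌ 2 Tl⁺(aq) + S²⁻(aq)
With Tl⁺ already at 6.24×10⁻² M and s small, take [Tl⁺] ≈ 6.24×10⁻² M and [S²⁻] = s.
Ksp = [Tl⁺]^2[S²⁻] = (6.24×10⁻²)^2s
s = 3.76×10⁻²¹ / (6.24×10⁻²)^2 = 9.66×10⁻¹⁹
s = 9.66×10⁻¹⁹ M

9.66×10⁻¹⁹ M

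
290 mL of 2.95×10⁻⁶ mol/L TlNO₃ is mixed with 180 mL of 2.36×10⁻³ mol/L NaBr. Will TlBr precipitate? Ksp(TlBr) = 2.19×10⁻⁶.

After mixing, V = 290 mL + 180 mL = 470 mL.
[Tl⁺] = (2.95×10⁻⁶)(290)/470 = 1.82×10⁻⁶ mol/L
[Br⁻] = (2.36×10⁻³)(180)/470 = 9.04×10⁻⁴ mol/L
Q = [Tl⁺][Br⁻] = 1.65×10⁻⁹
Q = 1.65×10⁻⁹ < Ksp = 2.19×10⁻⁶, so the solution is unsaturated and no precipitate forms.

No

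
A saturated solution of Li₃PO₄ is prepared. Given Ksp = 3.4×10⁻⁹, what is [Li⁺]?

Li₃PO₄(s) ⇌ 3 Li⁺(aq) + PO₄³⁻(aq)
With molar solubility s: [Li⁺] = 3s, [PO₄³⁻] = s.
Ksp = [Li⁺]^3[PO₄³⁻] = (3s)^3 · s = 27s^4 = 3.4×10⁻⁹
s = 3.3×10⁻³ mol/L
[Li⁺] = 3s = 1.0×10⁻² mol/L

1.0×10⁻² M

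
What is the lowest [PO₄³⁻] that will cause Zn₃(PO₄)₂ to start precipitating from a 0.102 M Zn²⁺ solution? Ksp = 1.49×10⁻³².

The threshold for precipitation is Q = Ksp.
Zn₃(PO₄)₂(s) ⇌ 3 Zn²⁺(aq) + 2 PO₄³⁻(aq)
Ksp = [Zn²⁺]^3[PO₄³⁻]^2 = [PO₄³⁻]^2(0.102)^3
[PO₄³⁻]^2 = 1.49×10⁻³² / (0.102)^3 = 1.40×10⁻²⁹
[PO₄³⁻] = 3.75×10⁻¹⁵ M

3.75×10⁻¹⁵ M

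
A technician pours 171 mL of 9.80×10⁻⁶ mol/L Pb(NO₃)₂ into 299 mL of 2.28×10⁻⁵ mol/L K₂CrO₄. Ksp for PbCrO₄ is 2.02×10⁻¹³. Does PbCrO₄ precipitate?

Total volume after mixing = 171 + 299 = 470 mL.
[Pb²⁺] = (9.80×10⁻⁶)(171)/470 = 3.57×10⁻⁶ mol/L
[CrO₄²⁻] = (2.28×10⁻⁵)(299)/470 = 1.45×10⁻⁵ mol/L
Q = [Pb²⁺][CrO₄²⁻] = 5.17×10⁻¹¹
Q = 5.17×10⁻¹¹ > Ksp = 2.02×10⁻¹³, so the solution is supersaturated and PbCrO₄ precipitates.

Yes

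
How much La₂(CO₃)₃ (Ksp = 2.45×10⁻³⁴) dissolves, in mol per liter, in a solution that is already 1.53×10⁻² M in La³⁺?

3.38×10⁻¹¹ M

La₂(CO₃)₃(s) ⇌ 2 La³⁺(aq) + 3 CO₃²⁻(aq)
With La³⁺ already at 1.53×10⁻² M and s small, take [La³⁺] ≈ 1.53×10⁻² M and [CO₃²⁻] = 3s.
Ksp = [La³⁺]^2[CO₃²⁻]^3 = (1.53×10⁻²)^2(3s)^3
(3s)^3 = 2.45×10⁻³⁴ / (1.53×10⁻²)^2 = 1.05×10⁻³⁰
s = 3.38×10⁻¹¹ M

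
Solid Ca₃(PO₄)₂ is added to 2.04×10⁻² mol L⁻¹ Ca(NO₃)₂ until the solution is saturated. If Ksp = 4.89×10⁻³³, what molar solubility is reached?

1.20×10⁻¹⁴ M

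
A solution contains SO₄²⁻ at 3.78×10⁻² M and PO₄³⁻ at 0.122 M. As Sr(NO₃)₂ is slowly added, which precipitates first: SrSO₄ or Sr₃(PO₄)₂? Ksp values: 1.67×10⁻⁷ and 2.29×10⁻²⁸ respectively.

Sr₃(PO₄)₂

The threshold for precipitation is Q = Ksp.
For SrSO₄: [Sr²⁺] = (Ksp/[SO₄²⁻]) = 4.42×10⁻⁶ M
For Sr₃(PO₄)₂: [Sr²⁺] = (Ksp/[PO₄³⁻]^2)^(1/3) = 2.49×10⁻⁹ M
The smaller threshold [Sr²⁺] is reached first, so Sr₃(PO₄)₂ precipitates first.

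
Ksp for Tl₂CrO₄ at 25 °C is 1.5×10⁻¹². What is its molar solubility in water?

Tl₂CrO₄(s) ⇌ 2 Tl⁺(aq) + CrO₄²⁻(aq)
Call the molar solubility s, so that [Tl⁺] = 2s and [CrO₄²⁻] = s.
Ksp = [Tl⁺]^2[CrO₄²⁻] = (2s)^2 · s = 4s^3
4s^3 = 1.5×10⁻¹²  ⇒  s^3 = 3.8×10⁻¹³
s = (3.8×10⁻¹³)^(1/3) = 7.2×10⁻⁵ mol/L

7.2×10⁻⁵ M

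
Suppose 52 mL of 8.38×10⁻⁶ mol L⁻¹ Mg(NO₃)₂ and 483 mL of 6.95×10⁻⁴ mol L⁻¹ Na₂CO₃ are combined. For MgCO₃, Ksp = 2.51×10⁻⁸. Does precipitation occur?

No

The combined volume is 535 mL.
[Mg²⁺] = (8.38×10⁻⁶)(52)/535 = 8.15×10⁻⁷ mol L⁻¹
[CO₃²⁻] = (6.95×10⁻⁴)(483)/535 = 6.27×10⁻⁴ mol L⁻¹
Q = [Mg²⁺][CO₃²⁻] = 5.11×10⁻¹⁰
Q < Ksp (5.11×10⁻¹⁰ vs 2.51×10⁻⁸); the solution remains unsaturated and no precipitate forms.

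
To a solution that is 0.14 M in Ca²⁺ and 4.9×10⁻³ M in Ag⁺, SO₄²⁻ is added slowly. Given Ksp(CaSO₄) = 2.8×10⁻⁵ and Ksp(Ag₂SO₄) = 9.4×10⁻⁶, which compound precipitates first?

Precipitation begins when Q = Ksp.
For CaSO₄: [SO₄²⁻] = (Ksp/[Ca²⁺]) = 2.0×10⁻⁴ M
For Ag₂SO₄: [SO₄²⁻] = (Ksp/[Ag⁺]^2) = 0.39 M
CaSO₄ requires the lower [SO₄²⁻], so it precipitates first.

CaSO₄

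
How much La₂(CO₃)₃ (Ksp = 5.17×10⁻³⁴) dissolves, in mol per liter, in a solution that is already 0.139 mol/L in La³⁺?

La₂(CO₃)₃(s) ⇌ 2 La³⁺(aq) + 3 CO₃²⁻(aq)
With La³⁺ already at 0.139 mol/L and s small, take [La³⁺] ≈ 0.139 mol/L and [CO₃²⁻] = 3s.
Ksp = [La³⁺]^2[CO₃²⁻]^3 = (0.139)^2(3s)^3
(3s)^3 = 5.17×10⁻³⁴ / (0.139)^2 = 2.68×10⁻³²
s = 9.97×10⁻¹² mol/L

9.97×10⁻¹² M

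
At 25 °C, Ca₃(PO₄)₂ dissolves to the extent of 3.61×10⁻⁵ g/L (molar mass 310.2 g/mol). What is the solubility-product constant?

s = (3.61×10⁻⁵ g L⁻¹)/(310.2 g mol⁻¹) = 1.1638×10⁻⁷ M
Ca₃(PO₄)₂(s) ⇌ 3 Ca²⁺(aq) + 2 PO₄³⁻(aq)
With molar solubility s: [Ca²⁺] = 3s, [PO₄³⁻] = 2s.
Ksp = [Ca²⁺]^3[PO₄³⁻]^2 = (3s)^3 · (2s)^2 = 108s^5
Ksp = 108 × (1.1638×10⁻⁷)^5 = 2.31×10⁻³³

Ksp = 2.31×10⁻³³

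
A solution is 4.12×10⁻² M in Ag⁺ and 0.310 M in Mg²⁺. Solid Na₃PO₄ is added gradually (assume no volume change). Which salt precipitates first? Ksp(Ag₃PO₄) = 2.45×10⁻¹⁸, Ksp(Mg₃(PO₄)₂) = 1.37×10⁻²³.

The threshold for precipitation is Q = Ksp.
For Ag₃PO₄: [PO₄³⁻] = (Ksp/[Ag⁺]^3) = 3.50×10⁻¹⁴ M
For Mg₃(PO₄)₂: [PO₄³⁻] = (Ksp/[Mg²⁺]^3)^(1/2) = 2.14×10⁻¹¹ M
Ag₃PO₄ requires the lower [PO₄³⁻], so it precipitates first.

Ag₃PO₄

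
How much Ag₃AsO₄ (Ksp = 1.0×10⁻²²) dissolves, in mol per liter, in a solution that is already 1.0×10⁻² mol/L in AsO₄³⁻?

7.2×10⁻⁸ M

Ag₃AsO₄(s) ⇌ 3 Ag⁺(aq) + AsO₄³⁻(aq)
AsO₄³⁻ is already present at 1.0×10⁻² mol/L. If s mol/L of Ag₃AsO₄ dissolves, [Ag⁺] = 3s while [AsO₄³⁻] ≈ 1.0×10⁻² mol/L.
Ksp = [Ag⁺]^3[AsO₄³⁻] = (3s)^3(1.0×10⁻²)
(3s)^3 = 1.0×10⁻²² / (1.0×10⁻²) = 1.0×10⁻²⁰
s = 7.2×10⁻⁸ mol/L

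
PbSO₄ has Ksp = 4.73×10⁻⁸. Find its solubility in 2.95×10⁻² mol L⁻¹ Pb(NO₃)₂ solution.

1.60×10⁻⁶ M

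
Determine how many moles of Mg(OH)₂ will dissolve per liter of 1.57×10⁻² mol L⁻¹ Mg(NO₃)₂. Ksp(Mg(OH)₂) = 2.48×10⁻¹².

Mg(OH)₂(s) ⇌ Mg²⁺(aq) + 2 OH⁻(aq)
The solution already contains Mg²⁺ at 1.57×10⁻² mol L⁻¹. Let s be the molar solubility of Mg(OH)₂.
[Mg²⁺] ≈ 1.57×10⁻² mol L⁻¹ (common ion dominates); [OH⁻] = 2s.
Ksp = [Mg²⁺][OH⁻]^2 = (1.57×10⁻²)(2s)^2
(2s)^2 = 2.48×10⁻¹² / (1.57×10⁻²) = 1.58×10⁻¹⁰
s = 6.28×10⁻⁶ mol L⁻¹

6.28×10⁻⁶ M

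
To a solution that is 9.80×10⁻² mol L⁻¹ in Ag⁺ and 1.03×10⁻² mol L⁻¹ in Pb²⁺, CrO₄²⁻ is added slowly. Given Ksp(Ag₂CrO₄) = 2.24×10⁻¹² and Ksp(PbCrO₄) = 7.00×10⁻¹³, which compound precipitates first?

A salt starts to precipitate once the ion product Q reaches its Ksp.
For Ag₂CrO₄: [CrO₄²⁻] = (Ksp/[Ag⁺]^2) = 2.33×10⁻¹⁰ mol L⁻¹
For PbCrO₄: [CrO₄²⁻] = (Ksp/[Pb²⁺]) = 6.80×10⁻¹¹ mol L⁻¹
The smaller threshold [CrO₄²⁻] is reached first, so PbCrO₄ precipitates first.

PbCrO₄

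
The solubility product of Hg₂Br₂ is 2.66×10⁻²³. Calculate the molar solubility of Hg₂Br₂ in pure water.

Hg₂Br₂(s) ⇌ Hg₂²⁺(aq) + 2 Br⁻(aq)
If s mol/L of Hg₂Br₂ dissolves, [Hg₂²⁺] = s and [Br⁻] = 2s.
Ksp = [Hg₂²⁺][Br⁻]^2 = s · (2s)^2 = 4s^3
4s^3 = 2.66×10⁻²³  ⇒  s^3 = 6.65×10⁻²⁴
s = (6.65×10⁻²⁴)^(1/3) = 1.88×10⁻⁸ M

1.88×10⁻⁸ M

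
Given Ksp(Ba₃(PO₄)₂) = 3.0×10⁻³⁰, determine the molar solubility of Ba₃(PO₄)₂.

4.9×10⁻⁷ M

Ba₃(PO₄)₂(s) ⇌ 3 Ba²⁺(aq) + 2 PO₄³⁻(aq)
For each mole of Ba₃(PO₄)₂ that dissolves per liter, [Ba²⁺] = 3s and [PO₄³⁻] = 2s; let s denote this solubility.
Ksp = [Ba²⁺]^3[PO₄³⁻]^2 = (3s)^3 · (2s)^2 = 108s^5
108s^5 = 3.0×10⁻³⁰  ⇒  s^5 = 2.8×10⁻³²
s = (2.8×10⁻³²)^(1/5) = 4.9×10⁻⁷ M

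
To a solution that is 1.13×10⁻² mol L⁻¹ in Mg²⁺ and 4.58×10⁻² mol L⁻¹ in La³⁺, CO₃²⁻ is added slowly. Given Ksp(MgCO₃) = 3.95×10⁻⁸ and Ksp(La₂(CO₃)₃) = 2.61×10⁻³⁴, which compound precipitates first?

La₂(CO₃)₃

Precipitation begins when Q = Ksp.
For MgCO₃: [CO₃²⁻] = (Ksp/[Mg²⁺]) = 3.50×10⁻⁶ mol L⁻¹
For La₂(CO₃)₃: [CO₃²⁻] = (Ksp/[La³⁺]^2)^(1/3) = 4.99×10⁻¹¹ mol L⁻¹
La₂(CO₃)₃ requires the lower [CO₃²⁻], so it precipitates first.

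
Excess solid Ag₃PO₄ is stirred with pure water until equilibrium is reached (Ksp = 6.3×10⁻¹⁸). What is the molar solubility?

Ag₃PO₄(s) ⇌ 3 Ag⁺(aq) + PO₄³⁻(aq)
For each mole of Ag₃PO₄ that dissolves per liter, [Ag⁺] = 3s and [PO₄³⁻] = s; let s denote this solubility.
Ksp = [Ag⁺]^3[PO₄³⁻] = (3s)^3 · s = 27s^4
27s^4 = 6.3×10⁻¹⁸  ⇒  s^4 = 2.3×10⁻¹⁹
Taking the 4th root, s = 2.2×10⁻⁵ mol L⁻¹.

2.2×10⁻⁵ M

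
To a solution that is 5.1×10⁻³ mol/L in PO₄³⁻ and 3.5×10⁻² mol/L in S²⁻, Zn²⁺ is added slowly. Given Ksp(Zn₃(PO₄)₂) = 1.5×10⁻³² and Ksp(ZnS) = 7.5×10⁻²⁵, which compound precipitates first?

ZnS

Precipitation of each salt begins when its ion product equals Ksp.
For Zn₃(PO₄)₂: [Zn²⁺] = (Ksp/[PO₄³⁻]^2)^(1/3) = 8.3×10⁻¹⁰ mol/L
For ZnS: [Zn²⁺] = (Ksp/[S²⁻]) = 2.1×10⁻²³ mol/L
Since ZnS needs less Zn²⁺ to reach saturation, it precipitates first.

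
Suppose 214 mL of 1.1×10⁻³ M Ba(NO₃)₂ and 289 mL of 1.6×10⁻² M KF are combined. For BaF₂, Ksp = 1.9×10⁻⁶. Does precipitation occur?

The combined volume is 503 mL.
[Ba²⁺] = (1.1×10⁻³)(214)/503 = 4.7×10⁻⁴ M
[F⁻] = (1.6×10⁻²)(289)/503 = 9.2×10⁻³ M
Q = [Ba²⁺][F⁻]^2 = 4.0×10⁻⁸
Q = 4.0×10⁻⁸ < Ksp = 1.9×10⁻⁶, so the solution is unsaturated and no precipitate forms.

No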